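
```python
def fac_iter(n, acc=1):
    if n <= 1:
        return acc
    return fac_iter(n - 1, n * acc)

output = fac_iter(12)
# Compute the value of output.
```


fac_iter(12, 1)
= fac_iter(11, 12 * 1) = fac_iter(11, 12)
= fac_iter(10, 11 * 12) = fac_iter(10, 132)
= fac_iter(9, 10 * 132) = fac_iter(9, 1320)
= fac_iter(8, 9 * 1320) = fac_iter(8, 11880)
= fac_iter(7, 8 * 11880) = fac_iter(7, 95040)
= fac_iter(6, 7 * 95040) = fac_iter(6, 665280)
= fac_iter(5, 6 * 665280) = fac_iter(5, 3991680)
= fac_iter(4, 5 * 3991680) = fac_iter(4, 19958400)
= fac_iter(3, 4 * 19958400) = fac_iter(3, 79833600)
= fac_iter(2, 3 * 79833600) = fac_iter(2, 239500800)
= fac_iter(1, 2 * 239500800) = fac_iter(1, 479001600)
n <= 1, return acc = 479001600


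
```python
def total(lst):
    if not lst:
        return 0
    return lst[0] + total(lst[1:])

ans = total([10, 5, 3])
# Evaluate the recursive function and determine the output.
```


total([10, 5, 3])
= 10 + total([5, 3])
= 10 + 5 + total([3])
= 10 + 5 + 3 + total([])
= 10 + 5 + 3 + 0
= 18


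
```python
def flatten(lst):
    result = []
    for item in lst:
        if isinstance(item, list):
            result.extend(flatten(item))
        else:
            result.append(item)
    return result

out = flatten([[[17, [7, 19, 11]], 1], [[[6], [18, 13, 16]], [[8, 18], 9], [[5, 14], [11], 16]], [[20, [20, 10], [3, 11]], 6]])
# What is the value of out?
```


flatten([[[17, [7, 19, 11]], 1], [[[6], [18, 13, 16]], [[8, 18], 9], [[5, 14], [11], 16]], [[20, [20, 10], [3, 11]], 6]])
Processing each element:
  [[17, [7, 19, 11]], 1] is a list -> flatten recursively -> [17, 7, 19, 11, 1]
  [[[6], [18, 13, 16]], [[8, 18], 9], [[5, 14], [11], 16]] is a list -> flatten recursively -> [6, 18, 13, 16, 8, 18, 9, 5, 14, 11, 16]
  [[20, [20, 10], [3, 11]], 6] is a list -> flatten recursively -> [20, 20, 10, 3, 11, 6]
= [17, 7, 19, 11, 1, 6, 18, 13, 16, 8, 18, 9, 5, 14, 11, 16, 20, 20, 10, 3, 11, 6]


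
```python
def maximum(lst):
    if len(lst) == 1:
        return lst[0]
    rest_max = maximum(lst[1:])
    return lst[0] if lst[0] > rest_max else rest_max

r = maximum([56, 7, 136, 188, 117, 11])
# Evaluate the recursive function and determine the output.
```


maximum([56, 7, 136, 188, 117, 11])
= compare 56 with maximum([7, 136, 188, 117, 11])
= compare 7 with maximum([136, 188, 117, 11])
= compare 136 with maximum([188, 117, 11])
= compare 188 with maximum([117, 11])
= compare 117 with maximum([11])
Base: maximum([11]) = 11
compare 117 with 11: max = 117
compare 188 with 117: max = 188
compare 136 with 188: max = 188
compare 7 with 188: max = 188
compare 56 with 188: max = 188
= 188


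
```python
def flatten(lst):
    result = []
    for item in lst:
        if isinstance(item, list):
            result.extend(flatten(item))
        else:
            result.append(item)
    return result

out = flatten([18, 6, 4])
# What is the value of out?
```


flatten([18, 6, 4])
Processing each element:
  18 is not a list -> append 18
  6 is not a list -> append 6
  4 is not a list -> append 4
= [18, 6, 4]


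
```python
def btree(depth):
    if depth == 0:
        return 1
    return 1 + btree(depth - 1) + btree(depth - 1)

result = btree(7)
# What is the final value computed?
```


btree(7)
= 1 + btree(6) + btree(6)
= 1 + 2 * btree(6)
btree(k) = 2^(k+1) - 1
btree(0) = 1
btree(1) = 3
btree(2) = 7
btree(3) = 15
btree(4) = 31
btree(7) = 2^8 - 1 = 255


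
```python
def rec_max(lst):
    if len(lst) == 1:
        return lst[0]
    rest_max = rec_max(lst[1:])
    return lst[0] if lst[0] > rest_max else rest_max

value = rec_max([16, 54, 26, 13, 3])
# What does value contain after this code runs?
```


rec_max([16, 54, 26, 13, 3])
= compare 16 with rec_max([54, 26, 13, 3])
= compare 54 with rec_max([26, 13, 3])
= compare 26 with rec_max([13, 3])
= compare 13 with rec_max([3])
Base: rec_max([3]) = 3
compare 13 with 3: max = 13
compare 26 with 13: max = 26
compare 54 with 26: max = 54
compare 16 with 54: max = 54
= 54


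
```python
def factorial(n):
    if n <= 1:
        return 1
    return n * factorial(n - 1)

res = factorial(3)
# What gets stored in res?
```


factorial(3)
= 3 * factorial(2)
= 3 * 2 * factorial(1)
= 3 * 2 * 1
= 6


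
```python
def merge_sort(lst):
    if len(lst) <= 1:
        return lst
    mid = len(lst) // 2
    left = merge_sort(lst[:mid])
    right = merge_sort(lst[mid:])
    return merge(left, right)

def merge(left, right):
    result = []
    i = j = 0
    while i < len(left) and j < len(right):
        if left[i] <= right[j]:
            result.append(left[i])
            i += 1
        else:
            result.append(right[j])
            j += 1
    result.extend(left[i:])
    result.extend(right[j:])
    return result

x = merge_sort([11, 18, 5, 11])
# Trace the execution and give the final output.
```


merge_sort([11, 18, 5, 11])
Split into [11, 18] and [5, 11]
Left sorted: [11, 18]
Right sorted: [5, 11]
Merge [11, 18] and [5, 11]
= [5, 11, 11, 18]


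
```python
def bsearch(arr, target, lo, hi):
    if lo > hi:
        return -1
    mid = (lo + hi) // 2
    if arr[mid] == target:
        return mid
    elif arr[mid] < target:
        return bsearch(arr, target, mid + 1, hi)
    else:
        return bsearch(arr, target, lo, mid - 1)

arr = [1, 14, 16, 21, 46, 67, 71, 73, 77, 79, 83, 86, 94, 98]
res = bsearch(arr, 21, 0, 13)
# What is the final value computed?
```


bsearch(arr, 21, 0, 13)
lo=0, hi=13, mid=6, arr[mid]=71
71 > 21, search left half
lo=0, hi=5, mid=2, arr[mid]=16
16 < 21, search right half
lo=3, hi=5, mid=4, arr[mid]=46
46 > 21, search left half
lo=3, hi=3, mid=3, arr[mid]=21
arr[3] == 21, found at index 3
= 3


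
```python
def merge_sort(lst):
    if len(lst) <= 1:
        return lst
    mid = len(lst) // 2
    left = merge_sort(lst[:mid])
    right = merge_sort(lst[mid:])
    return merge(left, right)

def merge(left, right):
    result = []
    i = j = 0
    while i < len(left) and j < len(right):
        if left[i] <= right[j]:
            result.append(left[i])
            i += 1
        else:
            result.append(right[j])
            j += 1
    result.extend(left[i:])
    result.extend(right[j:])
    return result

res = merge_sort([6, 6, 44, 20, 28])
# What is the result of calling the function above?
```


merge_sort([6, 6, 44, 20, 28])
Split into [6, 6] and [44, 20, 28]
Left sorted: [6, 6]
Right sorted: [20, 28, 44]
Merge [6, 6] and [20, 28, 44]
= [6, 6, 20, 28, 44]


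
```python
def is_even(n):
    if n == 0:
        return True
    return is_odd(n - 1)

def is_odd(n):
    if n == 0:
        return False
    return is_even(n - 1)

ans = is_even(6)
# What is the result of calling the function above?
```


is_even(6)
= is_odd(5)
= is_even(4)
= is_odd(3)
= is_even(2)
= is_odd(1)
= is_even(0)
n == 0: return True
= True


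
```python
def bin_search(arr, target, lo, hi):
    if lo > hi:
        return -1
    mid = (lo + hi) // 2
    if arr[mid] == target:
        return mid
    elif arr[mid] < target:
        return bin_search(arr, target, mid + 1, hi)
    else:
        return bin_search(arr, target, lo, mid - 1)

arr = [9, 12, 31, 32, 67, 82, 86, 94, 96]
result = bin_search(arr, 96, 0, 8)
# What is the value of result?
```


bin_search(arr, 96, 0, 8)
lo=0, hi=8, mid=4, arr[mid]=67
67 < 96, search right half
lo=5, hi=8, mid=6, arr[mid]=86
86 < 96, search right half
lo=7, hi=8, mid=7, arr[mid]=94
94 < 96, search right half
lo=8, hi=8, mid=8, arr[mid]=96
arr[8] == 96, found at index 8
= 8


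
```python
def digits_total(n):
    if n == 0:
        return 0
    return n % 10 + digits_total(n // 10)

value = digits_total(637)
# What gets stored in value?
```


digits_total(637)
= 7 + digits_total(63)
= 7 + 3 + digits_total(6)
= 7 + 3 + 6 + digits_total(0)
= 7 + 3 + 6 + 0
= 16


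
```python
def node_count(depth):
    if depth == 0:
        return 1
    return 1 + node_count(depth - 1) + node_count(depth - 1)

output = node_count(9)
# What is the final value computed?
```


node_count(9)
= 1 + node_count(8) + node_count(8)
= 1 + 2 * node_count(8)
node_count(k) = 2^(k+1) - 1
node_count(0) = 1
node_count(1) = 3
node_count(2) = 7
node_count(3) = 15
node_count(4) = 31
node_count(9) = 2^10 - 1 = 1023


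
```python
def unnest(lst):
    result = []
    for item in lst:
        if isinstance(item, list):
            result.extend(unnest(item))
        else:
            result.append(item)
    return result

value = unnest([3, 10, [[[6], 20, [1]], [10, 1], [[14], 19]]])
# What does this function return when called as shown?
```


unnest([3, 10, [[[6], 20, [1]], [10, 1], [[14], 19]]])
Processing each element:
  3 is not a list -> append 3
  10 is not a list -> append 10
  [[[6], 20, [1]], [10, 1], [[14], 19]] is a list -> unnest recursively -> [6, 20, 1, 10, 1, 14, 19]
= [3, 10, 6, 20, 1, 10, 1, 14, 19]


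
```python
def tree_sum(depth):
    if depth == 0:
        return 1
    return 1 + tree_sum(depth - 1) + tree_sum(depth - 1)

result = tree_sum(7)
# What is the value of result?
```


tree_sum(7)
= 1 + tree_sum(6) + tree_sum(6)
= 1 + 2 * tree_sum(6)
tree_sum(k) = 2^(k+1) - 1
tree_sum(0) = 1
tree_sum(1) = 3
tree_sum(2) = 7
tree_sum(3) = 15
tree_sum(4) = 31
tree_sum(7) = 2^8 - 1 = 255


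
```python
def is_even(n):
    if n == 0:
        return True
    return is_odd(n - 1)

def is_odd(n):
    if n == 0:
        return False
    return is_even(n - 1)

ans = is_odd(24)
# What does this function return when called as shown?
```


is_odd(24)
= is_even(23)
= is_odd(22)
= is_even(21)
= is_odd(20)
= is_even(19)
= is_odd(18)
= is_even(17)
= is_odd(16)
= is_even(15)
= is_odd(14)
= is_even(13)
= is_odd(12)
= is_even(11)
= is_odd(10)
= is_even(9)
= is_odd(8)
= is_even(7)
= is_odd(6)
= is_even(5)
= is_odd(4)
= is_even(3)
= is_odd(2)
= is_even(1)
= is_odd(0)
n == 0: return False
= False


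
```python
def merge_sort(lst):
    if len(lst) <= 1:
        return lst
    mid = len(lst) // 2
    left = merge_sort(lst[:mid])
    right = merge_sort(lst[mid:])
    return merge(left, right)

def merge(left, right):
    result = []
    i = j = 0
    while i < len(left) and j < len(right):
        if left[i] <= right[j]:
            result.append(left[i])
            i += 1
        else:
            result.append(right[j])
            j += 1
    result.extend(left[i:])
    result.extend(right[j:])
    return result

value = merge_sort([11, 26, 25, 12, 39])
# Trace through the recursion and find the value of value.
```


merge_sort([11, 26, 25, 12, 39])
Split into [11, 26] and [25, 12, 39]
Left sorted: [11, 26]
Right sorted: [12, 25, 39]
Merge [11, 26] and [12, 25, 39]
= [11, 12, 25, 26, 39]


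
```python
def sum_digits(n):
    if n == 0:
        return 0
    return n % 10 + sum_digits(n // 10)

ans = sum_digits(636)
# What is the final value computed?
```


sum_digits(636)
= 6 + sum_digits(63)
= 6 + 3 + sum_digits(6)
= 6 + 3 + 6 + sum_digits(0)
= 6 + 3 + 6 + 0
= 15


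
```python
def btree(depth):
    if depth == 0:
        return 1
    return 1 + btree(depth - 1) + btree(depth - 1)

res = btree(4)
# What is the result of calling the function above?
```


btree(4)
= 1 + btree(3) + btree(3)
= 1 + 2 * btree(3)
btree(k) = 2^(k+1) - 1
btree(0) = 1
btree(1) = 3
btree(2) = 7
btree(3) = 15
btree(4) = 31
btree(4) = 2^5 - 1 = 31


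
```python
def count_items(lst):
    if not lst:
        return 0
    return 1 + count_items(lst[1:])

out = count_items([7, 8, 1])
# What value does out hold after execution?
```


count_items([7, 8, 1])
= 1 + count_items([8, 1])
= 1 + 1 + count_items([1])
= 1 + 1 + 1 + count_items([])
= 1 + 1 + 1 + 0
= 3


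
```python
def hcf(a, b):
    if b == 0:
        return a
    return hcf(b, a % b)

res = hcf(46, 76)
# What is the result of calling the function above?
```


hcf(46, 76)
= hcf(76, 46 % 76) = hcf(76, 46)
= hcf(46, 76 % 46) = hcf(46, 30)
= hcf(30, 46 % 30) = hcf(30, 16)
= hcf(16, 30 % 16) = hcf(16, 14)
= hcf(14, 16 % 14) = hcf(14, 2)
= hcf(2, 14 % 2) = hcf(2, 0)
b == 0, return a = 2


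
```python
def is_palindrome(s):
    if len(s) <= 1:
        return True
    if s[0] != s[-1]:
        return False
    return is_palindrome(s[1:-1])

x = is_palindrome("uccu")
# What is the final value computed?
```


is_palindrome("uccu")
"uccu": s[0]='u' == s[-1]='u' -> is_palindrome("cc")
"cc": s[0]='c' == s[-1]='c' -> is_palindrome("")
"": len <= 1 -> True
= True


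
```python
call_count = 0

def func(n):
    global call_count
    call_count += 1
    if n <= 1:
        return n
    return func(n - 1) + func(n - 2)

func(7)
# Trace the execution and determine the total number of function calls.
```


func(7) calls func(6) and func(5); each non-base call branches into two more.
Let C(k) = total number of calls made by func(k), including the call to func(k) itself.
Base cases: C(0) = 1, C(1) = 1
Recurrence: C(k) = 1 + C(k-1) + C(k-2)
  C(2) = 1 + C(1) + C(0) = 1 + 1 + 1 = 3
  C(3) = 1 + C(2) + C(1) = 1 + 3 + 1 = 5
  C(4) = 1 + C(3) + C(2) = 1 + 5 + 3 = 9
  C(5) = 1 + C(4) + C(3) = 1 + 9 + 5 = 15
  C(6) = 1 + C(5) + C(4) = 1 + 15 + 9 = 25
  C(7) = 1 + C(6) + C(5) = 1 + 25 + 15 = 41
Total calls = C(7) = 41


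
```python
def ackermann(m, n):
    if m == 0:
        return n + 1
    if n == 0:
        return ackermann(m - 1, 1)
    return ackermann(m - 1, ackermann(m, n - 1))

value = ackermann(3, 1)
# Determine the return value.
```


ackermann(3, 1)
= ackermann(2, ackermann(3, 0))
First compute ackermann(3, 0) = 5
= ackermann(2, 5)
= 13


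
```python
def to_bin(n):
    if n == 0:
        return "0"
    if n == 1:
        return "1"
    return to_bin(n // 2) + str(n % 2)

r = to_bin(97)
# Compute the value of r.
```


to_bin(97)
= to_bin(48) + "1"
= to_bin(24) + "0" + "1"
= to_bin(12) + "0" + "0" + "1"
= to_bin(6) + "0" + "0" + "0" + "1"
= to_bin(3) + "0" + "0" + "0" + "0" + "1"
= to_bin(1) + "1" + "0" + "0" + "0" + "0" + "1"
= "1" + "1" + "0" + "0" + "0" + "0" + "1"
= "1100001"


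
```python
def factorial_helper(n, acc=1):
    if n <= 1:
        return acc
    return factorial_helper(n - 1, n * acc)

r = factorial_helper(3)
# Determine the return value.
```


factorial_helper(3, 1)
= factorial_helper(2, 3 * 1) = factorial_helper(2, 3)
= factorial_helper(1, 2 * 3) = factorial_helper(1, 6)
n <= 1, return acc = 6


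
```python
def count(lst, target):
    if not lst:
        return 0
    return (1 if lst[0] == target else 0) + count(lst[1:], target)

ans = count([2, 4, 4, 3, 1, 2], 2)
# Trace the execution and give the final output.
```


count([2, 4, 4, 3, 1, 2], 2)
lst[0]=2 == 2: 1 + count([4, 4, 3, 1, 2], 2)
lst[0]=4 != 2: 0 + count([4, 3, 1, 2], 2)
lst[0]=4 != 2: 0 + count([3, 1, 2], 2)
lst[0]=3 != 2: 0 + count([1, 2], 2)
lst[0]=1 != 2: 0 + count([2], 2)
lst[0]=2 == 2: 1 + count([], 2)
= 2


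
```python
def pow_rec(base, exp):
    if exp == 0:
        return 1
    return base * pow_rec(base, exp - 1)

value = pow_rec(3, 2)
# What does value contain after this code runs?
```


pow_rec(3, 2)
= 3 * pow_rec(3, 1)
= 3 * 3 * pow_rec(3, 0)
= 3 * 3 * 1
= 9


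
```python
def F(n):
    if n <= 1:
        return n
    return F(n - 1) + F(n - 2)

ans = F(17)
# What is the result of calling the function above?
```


F(17)
= F(16) + F(15)
= (F(15) + F(14)) + F(15)
Computing bottom-up: F(0)=0, F(1)=1, F(2)=1, F(3)=2, F(4)=3, F(5)=5, F(6)=8, F(7)=13, F(8)=21, F(9)=34, F(10)=55, F(11)=89, F(12)=144, F(13)=233, F(14)=377, F(15)=610, F(16)=987, F(17)=1597
= 1597


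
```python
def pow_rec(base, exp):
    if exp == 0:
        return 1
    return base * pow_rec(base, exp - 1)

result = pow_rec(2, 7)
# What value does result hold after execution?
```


pow_rec(2, 7)
= 2 * pow_rec(2, 6)
= 2 * 2 * pow_rec(2, 5)
= 2 * 2 * 2 * pow_rec(2, 4)
= 2 * 2 * 2 * 2 * pow_rec(2, 3)
= 2 * 2 * 2 * 2 * 2 * pow_rec(2, 2)
= 2 * 2 * 2 * 2 * 2 * 2 * pow_rec(2, 1)
= 2 * 2 * 2 * 2 * 2 * 2 * 2 * pow_rec(2, 0)
= 2 * 2 * 2 * 2 * 2 * 2 * 2 * 1
= 128


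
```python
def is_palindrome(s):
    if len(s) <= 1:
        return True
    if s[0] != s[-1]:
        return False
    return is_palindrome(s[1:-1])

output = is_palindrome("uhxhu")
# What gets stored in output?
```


is_palindrome("uhxhu")
"uhxhu": s[0]='u' == s[-1]='u' -> is_palindrome("hxh")
"hxh": s[0]='h' == s[-1]='h' -> is_palindrome("x")
"x": len <= 1 -> True
= True


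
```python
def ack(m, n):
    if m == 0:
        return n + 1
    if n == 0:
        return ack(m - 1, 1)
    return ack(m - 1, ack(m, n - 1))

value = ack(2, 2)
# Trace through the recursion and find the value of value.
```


ack(2, 2)
= ack(1, ack(2, 1))
First compute ack(2, 1) = 5
= ack(1, 5)
= 7


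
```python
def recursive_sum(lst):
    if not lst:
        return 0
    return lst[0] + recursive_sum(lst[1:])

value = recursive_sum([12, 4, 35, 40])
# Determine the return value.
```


recursive_sum([12, 4, 35, 40])
= 12 + recursive_sum([4, 35, 40])
= 12 + 4 + recursive_sum([35, 40])
= 12 + 4 + 35 + recursive_sum([40])
= 12 + 4 + 35 + 40 + recursive_sum([])
= 12 + 4 + 35 + 40 + 0
= 91


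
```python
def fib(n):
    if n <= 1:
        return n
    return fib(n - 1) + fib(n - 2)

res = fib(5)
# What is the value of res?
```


fib(5)
= fib(4) + fib(3)
= (fib(3) + fib(2)) + fib(3)
Computing bottom-up: fib(0)=0, fib(1)=1, fib(2)=1, fib(3)=2, fib(4)=3, fib(5)=5
= 5


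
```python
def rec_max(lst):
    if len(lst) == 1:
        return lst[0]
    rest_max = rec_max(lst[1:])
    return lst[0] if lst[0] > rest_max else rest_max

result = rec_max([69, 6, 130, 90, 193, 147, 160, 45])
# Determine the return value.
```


rec_max([69, 6, 130, 90, 193, 147, 160, 45])
= compare 69 with rec_max([6, 130, 90, 193, 147, 160, 45])
= compare 6 with rec_max([130, 90, 193, 147, 160, 45])
= compare 130 with rec_max([90, 193, 147, 160, 45])
= compare 90 with rec_max([193, 147, 160, 45])
= compare 193 with rec_max([147, 160, 45])
= compare 147 with rec_max([160, 45])
= compare 160 with rec_max([45])
Base: rec_max([45]) = 45
compare 160 with 45: max = 160
compare 147 with 160: max = 160
compare 193 with 160: max = 193
compare 90 with 193: max = 193
compare 130 with 193: max = 193
compare 6 with 193: max = 193
compare 69 with 193: max = 193
= 193


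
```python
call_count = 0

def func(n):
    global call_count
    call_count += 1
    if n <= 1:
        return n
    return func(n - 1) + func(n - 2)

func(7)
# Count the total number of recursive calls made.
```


func(7) calls func(6) and func(5); each non-base call branches into two more.
Let C(k) = total number of calls made by func(k), including the call to func(k) itself.
Base cases: C(0) = 1, C(1) = 1
Recurrence: C(k) = 1 + C(k-1) + C(k-2)
  C(2) = 1 + C(1) + C(0) = 1 + 1 + 1 = 3
  C(3) = 1 + C(2) + C(1) = 1 + 3 + 1 = 5
  C(4) = 1 + C(3) + C(2) = 1 + 5 + 3 = 9
  C(5) = 1 + C(4) + C(3) = 1 + 9 + 5 = 15
  C(6) = 1 + C(5) + C(4) = 1 + 15 + 9 = 25
  C(7) = 1 + C(6) + C(5) = 1 + 25 + 15 = 41
Total calls = C(7) = 41


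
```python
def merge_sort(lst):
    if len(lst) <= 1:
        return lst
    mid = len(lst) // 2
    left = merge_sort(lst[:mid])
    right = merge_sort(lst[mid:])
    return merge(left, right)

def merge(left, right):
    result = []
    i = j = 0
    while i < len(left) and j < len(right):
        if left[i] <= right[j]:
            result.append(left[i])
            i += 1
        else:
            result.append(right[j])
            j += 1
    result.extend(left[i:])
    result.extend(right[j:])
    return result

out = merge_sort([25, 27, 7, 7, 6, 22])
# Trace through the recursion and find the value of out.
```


merge_sort([25, 27, 7, 7, 6, 22])
Split into [25, 27, 7] and [7, 6, 22]
Left sorted: [7, 25, 27]
Right sorted: [6, 7, 22]
Merge [7, 25, 27] and [6, 7, 22]
= [6, 7, 7, 22, 25, 27]


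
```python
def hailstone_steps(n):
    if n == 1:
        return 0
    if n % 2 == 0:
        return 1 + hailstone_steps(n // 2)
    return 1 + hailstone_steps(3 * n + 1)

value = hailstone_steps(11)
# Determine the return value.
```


hailstone_steps(11)
11 is odd -> 3*11+1 = 34 -> hailstone_steps(34)
34 is even -> hailstone_steps(17)
17 is odd -> 3*17+1 = 52 -> hailstone_steps(52)
52 is even -> hailstone_steps(26)
26 is even -> hailstone_steps(13)
13 is odd -> 3*13+1 = 40 -> hailstone_steps(40)
40 is even -> hailstone_steps(20)
20 is even -> hailstone_steps(10)
10 is even -> hailstone_steps(5)
5 is odd -> 3*5+1 = 16 -> hailstone_steps(16)
16 is even -> hailstone_steps(8)
8 is even -> hailstone_steps(4)
4 is even -> hailstone_steps(2)
2 is even -> hailstone_steps(1)
Reached 1 after 14 steps
= 14


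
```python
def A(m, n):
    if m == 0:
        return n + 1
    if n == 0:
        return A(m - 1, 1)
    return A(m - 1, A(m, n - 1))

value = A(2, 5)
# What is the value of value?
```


A(2, 5)
= A(1, A(2, 4))
First compute A(2, 4) = 11
= A(1, 11)
= 13


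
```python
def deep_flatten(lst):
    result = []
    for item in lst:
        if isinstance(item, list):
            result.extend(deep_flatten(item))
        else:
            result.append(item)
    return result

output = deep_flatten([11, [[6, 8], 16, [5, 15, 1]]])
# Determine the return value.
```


deep_flatten([11, [[6, 8], 16, [5, 15, 1]]])
Processing each element:
  11 is not a list -> append 11
  [[6, 8], 16, [5, 15, 1]] is a list -> deep_flatten recursively -> [6, 8, 16, 5, 15, 1]
= [11, 6, 8, 16, 5, 15, 1]


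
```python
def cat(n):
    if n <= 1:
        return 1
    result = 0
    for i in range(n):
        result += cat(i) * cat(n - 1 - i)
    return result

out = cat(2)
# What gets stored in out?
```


cat(2)
= sum of cat(i) * cat(2-1-i) for i in 0..1
  cat(0)*cat(1) = 1*1 = 1
  cat(1)*cat(0) = 1*1 = 1
= 1 + 1
= 2


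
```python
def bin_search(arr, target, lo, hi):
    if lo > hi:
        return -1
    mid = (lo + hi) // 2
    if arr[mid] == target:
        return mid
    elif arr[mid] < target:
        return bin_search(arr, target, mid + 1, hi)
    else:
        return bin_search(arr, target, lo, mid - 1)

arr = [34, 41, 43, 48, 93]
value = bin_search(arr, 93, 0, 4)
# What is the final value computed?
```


bin_search(arr, 93, 0, 4)
lo=0, hi=4, mid=2, arr[mid]=43
43 < 93, search right half
lo=3, hi=4, mid=3, arr[mid]=48
48 < 93, search right half
lo=4, hi=4, mid=4, arr[mid]=93
arr[4] == 93, found at index 4
= 4


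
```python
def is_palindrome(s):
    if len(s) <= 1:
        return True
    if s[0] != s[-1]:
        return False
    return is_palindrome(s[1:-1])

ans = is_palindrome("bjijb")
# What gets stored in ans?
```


is_palindrome("bjijb")
"bjijb": s[0]='b' == s[-1]='b' -> is_palindrome("jij")
"jij": s[0]='j' == s[-1]='j' -> is_palindrome("i")
"i": len <= 1 -> True
= True


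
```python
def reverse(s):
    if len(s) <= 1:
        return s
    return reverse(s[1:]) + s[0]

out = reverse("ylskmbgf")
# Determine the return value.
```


reverse("ylskmbgf")
= reverse("lskmbgf") + "y"
= reverse("skmbgf") + "l" + "y"
= reverse("kmbgf") + "s" + "l" + "y"
= reverse("mbgf") + "k" + "s" + "l" + "y"
= reverse("bgf") + "m" + "k" + "s" + "l" + "y"
= reverse("gf") + "b" + "m" + "k" + "s" + "l" + "y"
= reverse("f") + "g" + "b" + "m" + "k" + "s" + "l" + "y"
= "f" + "g" + "b" + "m" + "k" + "s" + "l" + "y"
= "fgbmksly"


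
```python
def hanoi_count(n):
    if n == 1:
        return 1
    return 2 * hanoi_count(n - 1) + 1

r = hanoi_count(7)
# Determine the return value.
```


hanoi_count(7)
= 2 * hanoi_count(6) + 1
= 2 * (2 * hanoi_count(5) + 1) + 1
= 2 * (2 * (2 * hanoi_count(4) + 1) + 1) + 1
= 2 * (2 * (2 * (2 * hanoi_count(3) + 1) + 1) + 1) + 1
= 2 * (2 * (2 * (2 * (2 * hanoi_count(2) + 1) + 1) + 1) + 1) + 1
= 2 * (2 * (2 * (2 * (2 * (2 * hanoi_count(1) + 1) + 1) + 1) + 1) + 1) + 1
Now compute bottom-up:
hanoi_count(1) = 1
hanoi_count(2) = 2 * 1 + 1 = 3
hanoi_count(3) = 2 * 3 + 1 = 7
hanoi_count(4) = 2 * 7 + 1 = 15
hanoi_count(5) = 2 * 15 + 1 = 31
hanoi_count(6) = 2 * 31 + 1 = 63
hanoi_count(7) = 2 * 63 + 1 = 127
= 127


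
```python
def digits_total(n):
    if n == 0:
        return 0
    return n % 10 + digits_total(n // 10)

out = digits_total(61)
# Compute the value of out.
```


digits_total(61)
= 1 + digits_total(6)
= 1 + 6 + digits_total(0)
= 1 + 6 + 0
= 7


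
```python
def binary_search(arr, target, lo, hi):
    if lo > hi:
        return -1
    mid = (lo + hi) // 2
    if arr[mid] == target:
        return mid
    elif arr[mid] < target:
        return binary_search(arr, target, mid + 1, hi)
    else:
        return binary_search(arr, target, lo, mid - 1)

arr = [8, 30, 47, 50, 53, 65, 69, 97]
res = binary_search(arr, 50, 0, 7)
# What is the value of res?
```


binary_search(arr, 50, 0, 7)
lo=0, hi=7, mid=3, arr[mid]=50
arr[3] == 50, found at index 3
= 3


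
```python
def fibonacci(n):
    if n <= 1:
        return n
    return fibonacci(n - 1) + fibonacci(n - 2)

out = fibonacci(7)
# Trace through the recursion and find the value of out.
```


fibonacci(7)
= fibonacci(6) + fibonacci(5)
= (fibonacci(5) + fibonacci(4)) + fibonacci(5)
Computing bottom-up: fibonacci(0)=0, fibonacci(1)=1, fibonacci(2)=1, fibonacci(3)=2, fibonacci(4)=3, fibonacci(5)=5, fibonacci(6)=8, fibonacci(7)=13
= 13


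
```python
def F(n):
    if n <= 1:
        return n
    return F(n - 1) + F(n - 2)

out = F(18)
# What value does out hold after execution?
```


F(18)
= F(17) + F(16)
= (F(16) + F(15)) + F(16)
Computing bottom-up: F(0)=0, F(1)=1, F(2)=1, F(3)=2, F(4)=3, F(5)=5, F(6)=8, F(7)=13, F(8)=21, F(9)=34, F(10)=55, F(11)=89, F(12)=144, F(13)=233, F(14)=377, F(15)=610, F(16)=987, F(17)=1597, F(18)=2584
= 2584


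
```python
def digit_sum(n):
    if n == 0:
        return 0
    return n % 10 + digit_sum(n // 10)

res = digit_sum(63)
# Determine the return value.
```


digit_sum(63)
= 3 + digit_sum(6)
= 3 + 6 + digit_sum(0)
= 3 + 6 + 0
= 9


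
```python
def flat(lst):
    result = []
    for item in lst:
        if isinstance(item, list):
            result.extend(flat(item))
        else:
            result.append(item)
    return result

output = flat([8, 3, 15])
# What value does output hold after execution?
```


flat([8, 3, 15])
Processing each element:
  8 is not a list -> append 8
  3 is not a list -> append 3
  15 is not a list -> append 15
= [8, 3, 15]


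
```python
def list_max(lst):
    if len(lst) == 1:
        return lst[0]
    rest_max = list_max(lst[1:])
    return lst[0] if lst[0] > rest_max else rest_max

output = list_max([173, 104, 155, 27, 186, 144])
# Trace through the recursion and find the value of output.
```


list_max([173, 104, 155, 27, 186, 144])
= compare 173 with list_max([104, 155, 27, 186, 144])
= compare 104 with list_max([155, 27, 186, 144])
= compare 155 with list_max([27, 186, 144])
= compare 27 with list_max([186, 144])
= compare 186 with list_max([144])
Base: list_max([144]) = 144
compare 186 with 144: max = 186
compare 27 with 186: max = 186
compare 155 with 186: max = 186
compare 104 with 186: max = 186
compare 173 with 186: max = 186
= 186


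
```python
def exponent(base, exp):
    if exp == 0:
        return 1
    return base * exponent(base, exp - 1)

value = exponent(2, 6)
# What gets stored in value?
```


exponent(2, 6)
= 2 * exponent(2, 5)
= 2 * 2 * exponent(2, 4)
= 2 * 2 * 2 * exponent(2, 3)
= 2 * 2 * 2 * 2 * exponent(2, 2)
= 2 * 2 * 2 * 2 * 2 * exponent(2, 1)
= 2 * 2 * 2 * 2 * 2 * 2 * exponent(2, 0)
= 2 * 2 * 2 * 2 * 2 * 2 * 1
= 64


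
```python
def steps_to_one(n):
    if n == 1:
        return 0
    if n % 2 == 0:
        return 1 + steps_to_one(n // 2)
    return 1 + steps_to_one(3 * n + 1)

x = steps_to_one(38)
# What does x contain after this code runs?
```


steps_to_one(38)
38 is even -> steps_to_one(19)
19 is odd -> 3*19+1 = 58 -> steps_to_one(58)
58 is even -> steps_to_one(29)
29 is odd -> 3*29+1 = 88 -> steps_to_one(88)
88 is even -> steps_to_one(44)
44 is even -> steps_to_one(22)
22 is even -> steps_to_one(11)
11 is odd -> 3*11+1 = 34 -> steps_to_one(34)
34 is even -> steps_to_one(17)
17 is odd -> 3*17+1 = 52 -> steps_to_one(52)
52 is even -> steps_to_one(26)
26 is even -> steps_to_one(13)
13 is odd -> 3*13+1 = 40 -> steps_to_one(40)
40 is even -> steps_to_one(20)
20 is even -> steps_to_one(10)
10 is even -> steps_to_one(5)
5 is odd -> 3*5+1 = 16 -> steps_to_one(16)
16 is even -> steps_to_one(8)
8 is even -> steps_to_one(4)
4 is even -> steps_to_one(2)
2 is even -> steps_to_one(1)
Reached 1 after 21 steps
= 21


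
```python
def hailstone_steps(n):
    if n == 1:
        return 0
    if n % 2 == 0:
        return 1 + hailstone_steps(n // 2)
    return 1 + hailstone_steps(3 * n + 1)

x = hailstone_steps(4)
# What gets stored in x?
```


hailstone_steps(4)
4 is even -> hailstone_steps(2)
2 is even -> hailstone_steps(1)
Reached 1 after 2 steps
= 2


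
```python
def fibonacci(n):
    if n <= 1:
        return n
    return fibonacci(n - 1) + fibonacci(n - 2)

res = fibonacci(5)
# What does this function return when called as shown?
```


fibonacci(5)
= fibonacci(4) + fibonacci(3)
= (fibonacci(3) + fibonacci(2)) + fibonacci(3)
Computing bottom-up: fibonacci(0)=0, fibonacci(1)=1, fibonacci(2)=1, fibonacci(3)=2, fibonacci(4)=3, fibonacci(5)=5
= 5


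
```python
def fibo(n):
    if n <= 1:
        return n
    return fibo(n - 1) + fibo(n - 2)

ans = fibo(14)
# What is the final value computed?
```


fibo(14)
= fibo(13) + fibo(12)
= (fibo(12) + fibo(11)) + fibo(12)
Computing bottom-up: fibo(0)=0, fibo(1)=1, fibo(2)=1, fibo(3)=2, fibo(4)=3, fibo(5)=5, fibo(6)=8, fibo(7)=13, fibo(8)=21, fibo(9)=34, fibo(10)=55, fibo(11)=89, fibo(12)=144, fibo(13)=233, fibo(14)=377
= 377


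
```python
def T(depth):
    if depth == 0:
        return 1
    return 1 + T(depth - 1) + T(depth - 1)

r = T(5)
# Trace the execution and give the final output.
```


T(5)
= 1 + T(4) + T(4)
= 1 + 2 * T(4)
T(k) = 2^(k+1) - 1
T(0) = 1
T(1) = 3
T(2) = 7
T(3) = 15
T(4) = 31
T(5) = 2^6 - 1 = 63


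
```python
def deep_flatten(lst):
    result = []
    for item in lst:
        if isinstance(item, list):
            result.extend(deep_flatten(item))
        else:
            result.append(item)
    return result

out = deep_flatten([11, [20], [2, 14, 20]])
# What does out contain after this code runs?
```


deep_flatten([11, [20], [2, 14, 20]])
Processing each element:
  11 is not a list -> append 11
  [20] is a list -> deep_flatten recursively -> [20]
  [2, 14, 20] is a list -> deep_flatten recursively -> [2, 14, 20]
= [11, 20, 2, 14, 20]


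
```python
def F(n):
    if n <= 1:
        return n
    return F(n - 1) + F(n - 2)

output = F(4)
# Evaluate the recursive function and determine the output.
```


F(4)
= F(3) + F(2)
= (F(2) + F(1)) + F(2)
Computing bottom-up: F(0)=0, F(1)=1, F(2)=1, F(3)=2, F(4)=3
= 3


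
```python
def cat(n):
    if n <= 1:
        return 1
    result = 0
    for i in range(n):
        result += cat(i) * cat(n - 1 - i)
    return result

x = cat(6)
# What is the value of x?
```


cat(6)
= sum of cat(i) * cat(6-1-i) for i in 0..5
First compute sub-values bottom-up:
  cat(0) = 1, cat(1) = 1
  cat(2) = 1*1 + 1*1 = 2
  cat(3) = 1*2 + 1*1 + 2*1 = 5
  cat(4) = 1*5 + 1*2 + 2*1 + 5*1 = 14
  cat(5) = 1*14 + 1*5 + 2*2 + 5*1 + 14*1 = 42
Now cat(6):
  cat(0)*cat(5) = 1*42 = 42
  cat(1)*cat(4) = 1*14 = 14
  cat(2)*cat(3) = 2*5 = 10
  cat(3)*cat(2) = 5*2 = 10
  cat(4)*cat(1) = 14*1 = 14
  cat(5)*cat(0) = 42*1 = 42
= 42 + 14 + 10 + 10 + 14 + 42
= 132


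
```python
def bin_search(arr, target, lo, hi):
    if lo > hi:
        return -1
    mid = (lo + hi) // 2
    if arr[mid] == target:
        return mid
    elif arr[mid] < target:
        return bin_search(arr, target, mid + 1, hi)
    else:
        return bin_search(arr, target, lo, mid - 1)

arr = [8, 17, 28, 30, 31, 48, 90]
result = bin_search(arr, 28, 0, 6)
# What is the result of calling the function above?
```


bin_search(arr, 28, 0, 6)
lo=0, hi=6, mid=3, arr[mid]=30
30 > 28, search left half
lo=0, hi=2, mid=1, arr[mid]=17
17 < 28, search right half
lo=2, hi=2, mid=2, arr[mid]=28
arr[2] == 28, found at index 2
= 2


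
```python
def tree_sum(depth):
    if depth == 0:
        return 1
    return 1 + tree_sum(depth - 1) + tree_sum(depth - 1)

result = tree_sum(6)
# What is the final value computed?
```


tree_sum(6)
= 1 + tree_sum(5) + tree_sum(5)
= 1 + 2 * tree_sum(5)
tree_sum(k) = 2^(k+1) - 1
tree_sum(0) = 1
tree_sum(1) = 3
tree_sum(2) = 7
tree_sum(3) = 15
tree_sum(4) = 31
tree_sum(6) = 2^7 - 1 = 127


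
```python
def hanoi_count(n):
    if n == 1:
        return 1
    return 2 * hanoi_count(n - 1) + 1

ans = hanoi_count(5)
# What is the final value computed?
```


hanoi_count(5)
= 2 * hanoi_count(4) + 1
= 2 * (2 * hanoi_count(3) + 1) + 1
= 2 * (2 * (2 * hanoi_count(2) + 1) + 1) + 1
= 2 * (2 * (2 * (2 * hanoi_count(1) + 1) + 1) + 1) + 1
Now compute bottom-up:
hanoi_count(1) = 1
hanoi_count(2) = 2 * 1 + 1 = 3
hanoi_count(3) = 2 * 3 + 1 = 7
hanoi_count(4) = 2 * 7 + 1 = 15
hanoi_count(5) = 2 * 15 + 1 = 31
= 31


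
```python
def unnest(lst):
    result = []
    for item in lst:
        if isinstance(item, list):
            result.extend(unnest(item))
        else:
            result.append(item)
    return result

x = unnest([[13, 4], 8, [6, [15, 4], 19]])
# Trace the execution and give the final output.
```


unnest([[13, 4], 8, [6, [15, 4], 19]])
Processing each element:
  [13, 4] is a list -> unnest recursively -> [13, 4]
  8 is not a list -> append 8
  [6, [15, 4], 19] is a list -> unnest recursively -> [6, 15, 4, 19]
= [13, 4, 8, 6, 15, 4, 19]


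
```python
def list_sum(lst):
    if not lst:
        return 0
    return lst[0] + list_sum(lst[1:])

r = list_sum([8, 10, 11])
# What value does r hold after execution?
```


list_sum([8, 10, 11])
= 8 + list_sum([10, 11])
= 8 + 10 + list_sum([11])
= 8 + 10 + 11 + list_sum([])
= 8 + 10 + 11 + 0
= 29


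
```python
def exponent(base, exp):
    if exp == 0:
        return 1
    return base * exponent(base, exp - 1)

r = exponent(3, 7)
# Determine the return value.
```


exponent(3, 7)
= 3 * exponent(3, 6)
= 3 * 3 * exponent(3, 5)
= 3 * 3 * 3 * exponent(3, 4)
= 3 * 3 * 3 * 3 * exponent(3, 3)
= 3 * 3 * 3 * 3 * 3 * exponent(3, 2)
= 3 * 3 * 3 * 3 * 3 * 3 * exponent(3, 1)
= 3 * 3 * 3 * 3 * 3 * 3 * 3 * exponent(3, 0)
= 3 * 3 * 3 * 3 * 3 * 3 * 3 * 1
= 2187


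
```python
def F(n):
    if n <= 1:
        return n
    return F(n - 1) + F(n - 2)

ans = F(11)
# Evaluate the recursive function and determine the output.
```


F(11)
= F(10) + F(9)
= (F(9) + F(8)) + F(9)
Computing bottom-up: F(0)=0, F(1)=1, F(2)=1, F(3)=2, F(4)=3, F(5)=5, F(6)=8, F(7)=13, F(8)=21, F(9)=34, F(10)=55, F(11)=89
= 89


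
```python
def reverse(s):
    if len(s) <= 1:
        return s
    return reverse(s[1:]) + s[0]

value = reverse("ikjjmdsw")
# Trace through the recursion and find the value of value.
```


reverse("ikjjmdsw")
= reverse("kjjmdsw") + "i"
= reverse("jjmdsw") + "k" + "i"
= reverse("jmdsw") + "j" + "k" + "i"
= reverse("mdsw") + "j" + "j" + "k" + "i"
= reverse("dsw") + "m" + "j" + "j" + "k" + "i"
= reverse("sw") + "d" + "m" + "j" + "j" + "k" + "i"
= reverse("w") + "s" + "d" + "m" + "j" + "j" + "k" + "i"
= "w" + "s" + "d" + "m" + "j" + "j" + "k" + "i"
= "wsdmjjki"


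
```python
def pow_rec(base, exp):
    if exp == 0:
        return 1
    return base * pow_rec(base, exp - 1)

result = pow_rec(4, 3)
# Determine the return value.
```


pow_rec(4, 3)
= 4 * pow_rec(4, 2)
= 4 * 4 * pow_rec(4, 1)
= 4 * 4 * 4 * pow_rec(4, 0)
= 4 * 4 * 4 * 1
= 64


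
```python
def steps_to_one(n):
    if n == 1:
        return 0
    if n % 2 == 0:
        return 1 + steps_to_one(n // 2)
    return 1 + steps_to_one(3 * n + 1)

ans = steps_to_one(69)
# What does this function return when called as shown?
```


steps_to_one(69)
69 is odd -> 3*69+1 = 208 -> steps_to_one(208)
208 is even -> steps_to_one(104)
104 is even -> steps_to_one(52)
52 is even -> steps_to_one(26)
26 is even -> steps_to_one(13)
13 is odd -> 3*13+1 = 40 -> steps_to_one(40)
40 is even -> steps_to_one(20)
20 is even -> steps_to_one(10)
10 is even -> steps_to_one(5)
5 is odd -> 3*5+1 = 16 -> steps_to_one(16)
16 is even -> steps_to_one(8)
8 is even -> steps_to_one(4)
4 is even -> steps_to_one(2)
2 is even -> steps_to_one(1)
Reached 1 after 14 steps
= 14


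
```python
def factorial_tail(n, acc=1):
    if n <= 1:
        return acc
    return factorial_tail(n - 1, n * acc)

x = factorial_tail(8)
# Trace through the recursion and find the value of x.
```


factorial_tail(8, 1)
= factorial_tail(7, 8 * 1) = factorial_tail(7, 8)
= factorial_tail(6, 7 * 8) = factorial_tail(6, 56)
= factorial_tail(5, 6 * 56) = factorial_tail(5, 336)
= factorial_tail(4, 5 * 336) = factorial_tail(4, 1680)
= factorial_tail(3, 4 * 1680) = factorial_tail(3, 6720)
= factorial_tail(2, 3 * 6720) = factorial_tail(2, 20160)
= factorial_tail(1, 2 * 20160) = factorial_tail(1, 40320)
n <= 1, return acc = 40320


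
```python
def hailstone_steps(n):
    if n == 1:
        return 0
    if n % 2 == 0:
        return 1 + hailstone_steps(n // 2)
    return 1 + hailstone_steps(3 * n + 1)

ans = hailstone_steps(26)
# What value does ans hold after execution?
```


hailstone_steps(26)
26 is even -> hailstone_steps(13)
13 is odd -> 3*13+1 = 40 -> hailstone_steps(40)
40 is even -> hailstone_steps(20)
20 is even -> hailstone_steps(10)
10 is even -> hailstone_steps(5)
5 is odd -> 3*5+1 = 16 -> hailstone_steps(16)
16 is even -> hailstone_steps(8)
8 is even -> hailstone_steps(4)
4 is even -> hailstone_steps(2)
2 is even -> hailstone_steps(1)
Reached 1 after 10 steps
= 10


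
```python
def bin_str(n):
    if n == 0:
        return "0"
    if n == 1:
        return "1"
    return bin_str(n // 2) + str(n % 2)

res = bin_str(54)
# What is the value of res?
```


bin_str(54)
= bin_str(27) + "0"
= bin_str(13) + "1" + "0"
= bin_str(6) + "1" + "1" + "0"
= bin_str(3) + "0" + "1" + "1" + "0"
= bin_str(1) + "1" + "0" + "1" + "1" + "0"
= "1" + "1" + "0" + "1" + "1" + "0"
= "110110"


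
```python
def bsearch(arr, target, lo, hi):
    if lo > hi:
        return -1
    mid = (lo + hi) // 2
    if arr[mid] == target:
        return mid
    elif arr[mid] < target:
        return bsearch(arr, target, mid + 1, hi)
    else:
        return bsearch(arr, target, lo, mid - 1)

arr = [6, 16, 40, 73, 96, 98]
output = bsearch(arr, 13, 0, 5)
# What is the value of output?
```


bsearch(arr, 13, 0, 5)
lo=0, hi=5, mid=2, arr[mid]=40
40 > 13, search left half
lo=0, hi=1, mid=0, arr[mid]=6
6 < 13, search right half
lo=1, hi=1, mid=1, arr[mid]=16
16 > 13, search left half
lo > hi, target not found, return -1
= -1


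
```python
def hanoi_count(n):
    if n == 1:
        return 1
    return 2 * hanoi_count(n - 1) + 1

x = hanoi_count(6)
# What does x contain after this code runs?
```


hanoi_count(6)
= 2 * hanoi_count(5) + 1
= 2 * (2 * hanoi_count(4) + 1) + 1
= 2 * (2 * (2 * hanoi_count(3) + 1) + 1) + 1
= 2 * (2 * (2 * (2 * hanoi_count(2) + 1) + 1) + 1) + 1
= 2 * (2 * (2 * (2 * (2 * hanoi_count(1) + 1) + 1) + 1) + 1) + 1
Now compute bottom-up:
hanoi_count(1) = 1
hanoi_count(2) = 2 * 1 + 1 = 3
hanoi_count(3) = 2 * 3 + 1 = 7
hanoi_count(4) = 2 * 7 + 1 = 15
hanoi_count(5) = 2 * 15 + 1 = 31
hanoi_count(6) = 2 * 31 + 1 = 63
= 63


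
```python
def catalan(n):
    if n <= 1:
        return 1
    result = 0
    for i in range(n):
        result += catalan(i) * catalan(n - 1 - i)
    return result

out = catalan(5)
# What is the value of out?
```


catalan(5)
= sum of catalan(i) * catalan(5-1-i) for i in 0..4
First compute sub-values bottom-up:
  catalan(0) = 1, catalan(1) = 1
  catalan(2) = 1*1 + 1*1 = 2
  catalan(3) = 1*2 + 1*1 + 2*1 = 5
  catalan(4) = 1*5 + 1*2 + 2*1 + 5*1 = 14
Now catalan(5):
  catalan(0)*catalan(4) = 1*14 = 14
  catalan(1)*catalan(3) = 1*5 = 5
  catalan(2)*catalan(2) = 2*2 = 4
  catalan(3)*catalan(1) = 5*1 = 5
  catalan(4)*catalan(0) = 14*1 = 14
= 14 + 5 + 4 + 5 + 14
= 42


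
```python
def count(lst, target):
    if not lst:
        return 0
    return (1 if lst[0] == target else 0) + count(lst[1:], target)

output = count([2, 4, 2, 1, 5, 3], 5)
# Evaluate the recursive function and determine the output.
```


count([2, 4, 2, 1, 5, 3], 5)
lst[0]=2 != 5: 0 + count([4, 2, 1, 5, 3], 5)
lst[0]=4 != 5: 0 + count([2, 1, 5, 3], 5)
lst[0]=2 != 5: 0 + count([1, 5, 3], 5)
lst[0]=1 != 5: 0 + count([5, 3], 5)
lst[0]=5 == 5: 1 + count([3], 5)
lst[0]=3 != 5: 0 + count([], 5)
= 1
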